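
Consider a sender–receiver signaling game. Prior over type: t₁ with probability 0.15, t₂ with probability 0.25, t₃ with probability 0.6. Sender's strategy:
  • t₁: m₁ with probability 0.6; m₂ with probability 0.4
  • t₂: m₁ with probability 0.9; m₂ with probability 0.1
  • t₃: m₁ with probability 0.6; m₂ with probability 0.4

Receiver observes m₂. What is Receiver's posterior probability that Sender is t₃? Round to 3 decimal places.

P(m₂) = 0.15·0.4 + 0.25·0.1 + 0.6·0.4 = 0.325
P(t₃ | m₂) = (0.6·0.4) / 0.325 = 0.24 / 0.325 = 0.738462

0.738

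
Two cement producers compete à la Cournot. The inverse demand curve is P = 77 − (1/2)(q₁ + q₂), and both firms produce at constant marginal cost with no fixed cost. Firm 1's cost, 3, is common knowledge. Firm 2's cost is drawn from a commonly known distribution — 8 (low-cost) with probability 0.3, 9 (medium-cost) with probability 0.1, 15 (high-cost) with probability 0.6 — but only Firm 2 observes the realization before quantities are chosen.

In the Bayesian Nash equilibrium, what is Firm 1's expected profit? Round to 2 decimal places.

Firm 2 with cost c maximizes (77 − (1/2)(q₁+q₂) − c)·q₂, giving q₂(c) = (77 − c − (1/2)q₁).
E[c₂] = 0.3·8 + 0.1·9 + 0.6·15 = 12.3
Firm 1's FOC against E[q₂] yields q₁ = (77 − 2·3 + E[c₂])/(3/2) = (77 − 6 + 12.3)/(3/2) = 55.5333.
E[P] = 77 − (1/2)·(q₁ + E[q₂]) = 30.7667; Firm 1's expected profit = (E[P] − 3)·q₁ = (30.7667 − 3)·55.5333 = 1541.98.

1541.98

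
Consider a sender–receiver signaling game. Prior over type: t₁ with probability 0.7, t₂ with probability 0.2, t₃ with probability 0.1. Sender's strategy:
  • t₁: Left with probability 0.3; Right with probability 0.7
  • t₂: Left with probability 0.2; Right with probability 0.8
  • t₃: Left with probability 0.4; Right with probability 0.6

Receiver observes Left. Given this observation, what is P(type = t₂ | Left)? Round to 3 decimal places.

0.138

Apply Bayes' rule using the sender's strategy as the likelihood.
P(Left) = 0.7·0.3 + 0.2·0.2 + 0.1·0.4 = 0.29
P(t₂ | Left) = (0.2·0.2) / 0.29 = 0.04 / 0.29 = 0.137931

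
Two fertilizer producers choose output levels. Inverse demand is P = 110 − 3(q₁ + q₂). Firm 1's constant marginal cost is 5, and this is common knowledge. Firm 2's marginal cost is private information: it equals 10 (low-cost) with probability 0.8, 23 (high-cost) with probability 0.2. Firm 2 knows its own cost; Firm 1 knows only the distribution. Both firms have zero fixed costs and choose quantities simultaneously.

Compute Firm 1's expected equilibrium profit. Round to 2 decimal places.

469.58

Each type of Firm 2 best-responds to q₁; Firm 1 best-responds to the expected q₂ over Firm 2's types.
Firm 2 with cost c maximizes (110 − 3(q₁+q₂) − c)·q₂, giving q₂(c) = (110 − c − 3q₁)/6.
E[c₂] = 0.8·10 + 0.2·23 = 12.6
Firm 1's FOC against E[q₂] yields q₁ = (110 − 2·5 + E[c₂])/9 = (110 − 10 + 12.6)/9 = 12.5111.
E[P] = 110 − 3·(q₁ + E[q₂]) = 42.5333; Firm 1's expected profit = (E[P] − 5)·q₁ = (42.5333 − 5)·12.5111 = 469.584.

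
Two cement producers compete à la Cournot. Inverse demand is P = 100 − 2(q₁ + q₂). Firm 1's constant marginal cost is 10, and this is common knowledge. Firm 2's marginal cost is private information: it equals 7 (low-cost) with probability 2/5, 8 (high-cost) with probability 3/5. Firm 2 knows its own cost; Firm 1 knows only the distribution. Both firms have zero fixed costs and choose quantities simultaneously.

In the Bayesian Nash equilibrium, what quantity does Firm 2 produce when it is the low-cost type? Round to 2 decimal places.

15.95

Firm 2 with cost c maximizes (100 − 2(q₁+q₂) − c)·q₂, giving q₂(c) = (100 − c − 2q₁)/4.
E[c₂] = 2/5·7 + 3/5·8 = 7.6
Firm 1's FOC against E[q₂] yields q₁ = (100 − 2·10 + E[c₂])/6 = (100 − 20 + 7.6)/6 = 14.6.
q₂(low-cost) = (100 − 7 − 2·14.6)/4 = 15.95.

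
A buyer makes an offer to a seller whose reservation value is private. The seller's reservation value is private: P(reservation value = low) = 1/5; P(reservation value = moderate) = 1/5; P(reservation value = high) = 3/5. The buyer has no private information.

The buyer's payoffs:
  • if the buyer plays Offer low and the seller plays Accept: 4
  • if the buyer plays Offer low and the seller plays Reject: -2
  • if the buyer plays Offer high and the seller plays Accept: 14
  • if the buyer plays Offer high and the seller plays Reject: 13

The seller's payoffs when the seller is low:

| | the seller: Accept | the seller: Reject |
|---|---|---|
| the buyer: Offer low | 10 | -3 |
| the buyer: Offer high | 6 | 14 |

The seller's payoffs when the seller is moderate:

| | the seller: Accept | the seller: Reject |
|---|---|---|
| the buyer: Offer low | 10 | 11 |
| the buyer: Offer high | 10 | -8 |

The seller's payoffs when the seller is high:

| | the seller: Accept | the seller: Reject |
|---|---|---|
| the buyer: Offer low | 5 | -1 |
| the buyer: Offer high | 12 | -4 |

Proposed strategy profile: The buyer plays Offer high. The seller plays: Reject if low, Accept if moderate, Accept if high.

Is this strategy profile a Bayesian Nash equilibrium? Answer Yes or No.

The buyer plays Offer high: E[Offer high] = 1/5·(13) + 1/5·(14) + 3/5·(14) = 69/5; E[Offer low] = 14/5. Best-responding. ✓
The seller (reservation value low), facing Offer high: Accept gives 6, Reject gives 14. Proposed Reject is best. ✓
The seller (reservation value moderate), facing Offer high: Accept gives 10, Reject gives -8. Proposed Accept is best. ✓
The seller (reservation value high), facing Offer high: Accept gives 12, Reject gives -4. Proposed Accept is best. ✓

Yes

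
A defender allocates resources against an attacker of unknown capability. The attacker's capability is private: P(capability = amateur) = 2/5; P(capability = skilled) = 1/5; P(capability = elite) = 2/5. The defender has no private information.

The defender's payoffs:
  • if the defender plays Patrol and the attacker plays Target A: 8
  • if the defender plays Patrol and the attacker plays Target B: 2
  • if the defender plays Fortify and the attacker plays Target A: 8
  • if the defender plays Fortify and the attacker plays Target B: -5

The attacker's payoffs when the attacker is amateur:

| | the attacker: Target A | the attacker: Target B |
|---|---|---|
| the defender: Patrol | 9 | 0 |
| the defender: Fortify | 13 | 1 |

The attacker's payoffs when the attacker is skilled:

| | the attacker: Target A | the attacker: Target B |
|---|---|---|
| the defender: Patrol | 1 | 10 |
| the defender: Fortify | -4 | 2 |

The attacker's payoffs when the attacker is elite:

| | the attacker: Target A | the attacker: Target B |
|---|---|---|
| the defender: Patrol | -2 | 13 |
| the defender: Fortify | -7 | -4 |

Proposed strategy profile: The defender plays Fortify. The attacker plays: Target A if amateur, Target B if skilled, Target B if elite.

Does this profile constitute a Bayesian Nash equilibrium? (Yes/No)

The defender plays Fortify: E[Fortify] = 2/5·(8) + 1/5·(-5) + 2/5·(-5) = 1/5; E[Patrol] = 22/5. Not best-responding. ✗
The attacker (capability amateur), facing Fortify: Target A gives 13, Target B gives 1. Proposed Target A is best. ✓
The attacker (capability skilled), facing Fortify: Target A gives -4, Target B gives 2. Proposed Target B is best. ✓
The attacker (capability elite), facing Fortify: Target A gives -7, Target B gives -4. Proposed Target B is best. ✓

No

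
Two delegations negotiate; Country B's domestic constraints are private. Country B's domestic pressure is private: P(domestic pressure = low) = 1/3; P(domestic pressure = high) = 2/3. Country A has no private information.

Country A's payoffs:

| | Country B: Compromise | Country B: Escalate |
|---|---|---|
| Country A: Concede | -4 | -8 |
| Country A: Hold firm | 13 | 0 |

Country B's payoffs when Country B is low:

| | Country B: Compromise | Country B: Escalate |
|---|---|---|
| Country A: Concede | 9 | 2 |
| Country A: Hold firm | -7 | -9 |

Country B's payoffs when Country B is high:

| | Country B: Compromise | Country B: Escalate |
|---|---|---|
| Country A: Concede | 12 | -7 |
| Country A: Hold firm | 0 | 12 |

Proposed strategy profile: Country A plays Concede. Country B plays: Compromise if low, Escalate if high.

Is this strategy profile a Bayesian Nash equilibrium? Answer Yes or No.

A profile is a BNE iff every type of every player is best-responding given beliefs about the other side.
Country A plays Concede: E[Concede] = 1/3·(-4) + 2/3·(-8) = -20/3; E[Hold firm] = 13/3. Not best-responding. ✗
Country B (domestic pressure low), facing Concede: Compromise gives 9, Escalate gives 2. Proposed Compromise is best. ✓
Country B (domestic pressure high), facing Concede: Compromise gives 12, Escalate gives -7. Proposed Escalate is not best — profitable deviation exists. ✗

No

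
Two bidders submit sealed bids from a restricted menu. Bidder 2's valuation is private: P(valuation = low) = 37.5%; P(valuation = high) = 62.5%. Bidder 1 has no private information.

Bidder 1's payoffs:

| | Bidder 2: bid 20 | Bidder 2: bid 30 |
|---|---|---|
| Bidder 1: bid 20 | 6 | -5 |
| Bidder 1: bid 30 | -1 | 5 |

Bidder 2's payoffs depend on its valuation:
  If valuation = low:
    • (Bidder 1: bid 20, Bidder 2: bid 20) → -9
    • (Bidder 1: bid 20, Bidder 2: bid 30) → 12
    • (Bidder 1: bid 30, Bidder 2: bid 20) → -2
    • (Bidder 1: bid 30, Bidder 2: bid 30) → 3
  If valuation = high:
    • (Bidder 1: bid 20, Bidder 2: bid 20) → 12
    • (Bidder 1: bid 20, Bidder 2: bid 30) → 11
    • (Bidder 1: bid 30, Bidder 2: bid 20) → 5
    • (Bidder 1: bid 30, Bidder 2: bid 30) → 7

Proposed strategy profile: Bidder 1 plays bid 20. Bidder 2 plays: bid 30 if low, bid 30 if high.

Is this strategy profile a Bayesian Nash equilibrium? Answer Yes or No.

No

Bidder 1 plays bid 20: E[bid 20] = 0.375·(-5) + 0.625·(-5) = -5; E[bid 30] = 5. Not best-responding. ✗
Bidder 2 (valuation low), facing bid 20: bid 20 gives -9, bid 30 gives 12. Proposed bid 30 is best. ✓
Bidder 2 (valuation high), facing bid 20: bid 20 gives 12, bid 30 gives 11. Proposed bid 30 is not best — profitable deviation exists. ✗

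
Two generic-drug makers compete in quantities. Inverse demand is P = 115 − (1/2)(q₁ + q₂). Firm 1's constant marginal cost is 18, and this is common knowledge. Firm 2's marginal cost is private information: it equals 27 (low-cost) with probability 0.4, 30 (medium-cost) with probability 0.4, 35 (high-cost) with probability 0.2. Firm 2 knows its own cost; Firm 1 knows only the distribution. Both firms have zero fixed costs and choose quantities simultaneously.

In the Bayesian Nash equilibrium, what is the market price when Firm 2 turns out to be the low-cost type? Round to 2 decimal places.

52.87

Type-c best response for Firm 2: q₂(c) = (115 − c) − q₁/2.
Firm 1 maximizes expected profit; its first-order condition is 115 − q₁ − (1/2)E[q₂] − 18 = 0.
Substituting E[q₂] and solving: E[c₂] = 29.8, so q₁ = (115 − 2·18 + 29.8)/(3/2) = 72.5333.
q₂(low-cost) = 51.7333, so P = 115 − (1/2)·(72.5333 + 51.7333) = 52.8667.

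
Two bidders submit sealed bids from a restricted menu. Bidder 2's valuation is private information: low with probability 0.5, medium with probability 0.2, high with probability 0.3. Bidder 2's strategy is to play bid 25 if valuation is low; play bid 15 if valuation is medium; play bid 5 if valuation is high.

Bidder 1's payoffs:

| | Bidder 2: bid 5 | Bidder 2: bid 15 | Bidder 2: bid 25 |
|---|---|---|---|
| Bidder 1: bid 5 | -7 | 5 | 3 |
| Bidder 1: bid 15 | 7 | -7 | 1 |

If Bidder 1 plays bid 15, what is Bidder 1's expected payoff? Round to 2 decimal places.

E[bid 15] = 0.5·1 + 0.2·(-7) + 0.3·7 = 0.5 + (-1.4) + 2.1 = 1.2

1.20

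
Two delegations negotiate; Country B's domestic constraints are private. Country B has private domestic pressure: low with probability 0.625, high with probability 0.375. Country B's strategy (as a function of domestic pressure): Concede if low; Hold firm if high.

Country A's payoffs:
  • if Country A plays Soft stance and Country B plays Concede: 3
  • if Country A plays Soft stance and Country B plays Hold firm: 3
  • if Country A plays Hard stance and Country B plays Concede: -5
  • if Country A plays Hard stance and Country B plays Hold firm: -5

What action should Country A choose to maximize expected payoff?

E[Soft stance] = 0.625·(3) + 0.375·(3) = 3
E[Hard stance] = 0.625·(-5) + 0.375·(-5) = -5
Best response: Soft stance (3 is the largest).

Soft stance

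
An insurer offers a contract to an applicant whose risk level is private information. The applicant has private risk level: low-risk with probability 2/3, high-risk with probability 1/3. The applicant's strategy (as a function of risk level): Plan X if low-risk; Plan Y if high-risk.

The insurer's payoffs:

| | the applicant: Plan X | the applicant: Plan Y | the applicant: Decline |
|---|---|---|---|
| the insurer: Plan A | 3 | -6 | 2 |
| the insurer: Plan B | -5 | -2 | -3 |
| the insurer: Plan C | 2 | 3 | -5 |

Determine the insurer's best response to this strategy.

Plan C

Compute the insurer's expected payoff for each action, taking the expectation over the applicant's type.
E[Plan A] = 2/3·(3) + 1/3·(-6) = 0
E[Plan B] = 2/3·(-5) + 1/3·(-2) = -4
E[Plan C] = 2/3·(2) + 1/3·(3) = 7/3
Best response: Plan C (7/3 is the largest).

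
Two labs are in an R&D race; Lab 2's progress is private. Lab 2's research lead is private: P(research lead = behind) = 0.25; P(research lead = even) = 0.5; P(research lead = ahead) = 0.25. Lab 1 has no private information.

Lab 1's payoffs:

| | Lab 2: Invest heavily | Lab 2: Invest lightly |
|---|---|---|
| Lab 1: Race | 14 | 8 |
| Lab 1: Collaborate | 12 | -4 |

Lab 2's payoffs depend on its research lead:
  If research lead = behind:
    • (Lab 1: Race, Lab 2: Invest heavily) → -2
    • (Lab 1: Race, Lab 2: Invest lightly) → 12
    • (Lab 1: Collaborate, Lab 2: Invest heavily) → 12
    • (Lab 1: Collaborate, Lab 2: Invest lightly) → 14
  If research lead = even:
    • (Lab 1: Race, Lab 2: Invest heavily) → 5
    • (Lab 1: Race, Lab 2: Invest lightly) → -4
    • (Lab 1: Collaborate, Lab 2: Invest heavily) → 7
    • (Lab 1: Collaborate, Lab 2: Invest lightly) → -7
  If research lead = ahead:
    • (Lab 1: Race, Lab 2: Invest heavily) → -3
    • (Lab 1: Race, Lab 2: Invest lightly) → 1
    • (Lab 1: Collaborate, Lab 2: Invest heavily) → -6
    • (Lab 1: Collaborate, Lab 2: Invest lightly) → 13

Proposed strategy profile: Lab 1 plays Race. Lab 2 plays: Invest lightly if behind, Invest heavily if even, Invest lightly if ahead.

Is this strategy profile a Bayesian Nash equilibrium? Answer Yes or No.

Yes

A profile is a BNE iff every type of every player is best-responding given beliefs about the other side.
Lab 1 plays Race: E[Race] = 0.25·(8) + 0.5·(14) + 0.25·(8) = 11; E[Collaborate] = 4. Best-responding. ✓
Lab 2 (research lead behind), facing Race: Invest heavily gives -2, Invest lightly gives 12. Proposed Invest lightly is best. ✓
Lab 2 (research lead even), facing Race: Invest heavily gives 5, Invest lightly gives -4. Proposed Invest heavily is best. ✓
Lab 2 (research lead ahead), facing Race: Invest heavily gives -3, Invest lightly gives 1. Proposed Invest lightly is best. ✓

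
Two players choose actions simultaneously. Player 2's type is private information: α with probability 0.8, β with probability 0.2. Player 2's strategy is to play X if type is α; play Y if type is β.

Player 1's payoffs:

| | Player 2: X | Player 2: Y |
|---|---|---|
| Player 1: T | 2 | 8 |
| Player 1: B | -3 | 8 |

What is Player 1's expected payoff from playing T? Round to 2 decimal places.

Take the expectation over Player 2's type, weighting each type's action by its prior probability.
E[T] = 0.8·2 + 0.2·8 = 1.6 + 1.6 = 3.2

3.20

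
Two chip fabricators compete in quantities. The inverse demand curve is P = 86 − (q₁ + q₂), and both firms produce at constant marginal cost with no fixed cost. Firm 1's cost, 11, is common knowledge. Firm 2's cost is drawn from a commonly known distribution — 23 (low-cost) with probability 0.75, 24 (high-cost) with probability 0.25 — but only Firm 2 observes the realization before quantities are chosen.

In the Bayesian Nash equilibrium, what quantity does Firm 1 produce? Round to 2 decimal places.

Firm 2 with cost c maximizes (86 − (q₁+q₂) − c)·q₂, giving q₂(c) = (86 − c − q₁)/2.
E[c₂] = 0.75·23 + 0.25·24 = 23.25
Firm 1's FOC against E[q₂] yields q₁ = (86 − 2·11 + E[c₂])/3 = (86 − 22 + 23.25)/3 = 29.0833.

29.08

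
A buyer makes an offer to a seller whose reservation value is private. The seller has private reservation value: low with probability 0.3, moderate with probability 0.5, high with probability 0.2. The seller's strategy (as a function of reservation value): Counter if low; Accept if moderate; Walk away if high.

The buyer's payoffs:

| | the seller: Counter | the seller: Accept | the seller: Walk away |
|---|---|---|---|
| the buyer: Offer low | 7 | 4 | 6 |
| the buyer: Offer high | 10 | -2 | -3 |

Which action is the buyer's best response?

Offer low

Compute the buyer's expected payoff for each action, taking the expectation over the seller's type.
E[Offer low] = 0.3·(7) + 0.5·(4) + 0.2·(6) = 5.3
E[Offer high] = 0.3·(10) + 0.5·(-2) + 0.2·(-3) = 1.4
Best response: Offer low (5.3 is the largest).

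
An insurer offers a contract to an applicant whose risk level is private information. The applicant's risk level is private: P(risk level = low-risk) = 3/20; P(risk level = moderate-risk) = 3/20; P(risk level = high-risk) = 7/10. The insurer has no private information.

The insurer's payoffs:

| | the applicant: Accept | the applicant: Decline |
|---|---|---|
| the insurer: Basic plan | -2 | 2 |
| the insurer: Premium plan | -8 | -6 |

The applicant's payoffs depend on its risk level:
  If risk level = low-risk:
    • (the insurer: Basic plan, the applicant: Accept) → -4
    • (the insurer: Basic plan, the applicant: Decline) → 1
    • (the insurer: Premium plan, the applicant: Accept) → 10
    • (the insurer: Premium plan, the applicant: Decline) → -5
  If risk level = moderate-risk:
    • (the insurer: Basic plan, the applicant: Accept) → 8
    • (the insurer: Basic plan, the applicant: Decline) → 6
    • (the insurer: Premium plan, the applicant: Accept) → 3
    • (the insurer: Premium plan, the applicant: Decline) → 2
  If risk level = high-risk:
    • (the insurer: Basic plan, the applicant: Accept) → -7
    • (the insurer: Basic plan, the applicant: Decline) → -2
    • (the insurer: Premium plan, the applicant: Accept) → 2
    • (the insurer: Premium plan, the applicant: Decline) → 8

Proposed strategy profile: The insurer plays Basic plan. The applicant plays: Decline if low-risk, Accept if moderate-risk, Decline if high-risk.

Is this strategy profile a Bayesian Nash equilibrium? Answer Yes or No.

Yes

The insurer plays Basic plan: E[Basic plan] = 3/20·(2) + 3/20·(-2) + 7/10·(2) = 7/5; E[Premium plan] = -63/10. Best-responding. ✓
The applicant (risk level low-risk), facing Basic plan: Accept gives -4, Decline gives 1. Proposed Decline is best. ✓
The applicant (risk level moderate-risk), facing Basic plan: Accept gives 8, Decline gives 6. Proposed Accept is best. ✓
The applicant (risk level high-risk), facing Basic plan: Accept gives -7, Decline gives -2. Proposed Decline is best. ✓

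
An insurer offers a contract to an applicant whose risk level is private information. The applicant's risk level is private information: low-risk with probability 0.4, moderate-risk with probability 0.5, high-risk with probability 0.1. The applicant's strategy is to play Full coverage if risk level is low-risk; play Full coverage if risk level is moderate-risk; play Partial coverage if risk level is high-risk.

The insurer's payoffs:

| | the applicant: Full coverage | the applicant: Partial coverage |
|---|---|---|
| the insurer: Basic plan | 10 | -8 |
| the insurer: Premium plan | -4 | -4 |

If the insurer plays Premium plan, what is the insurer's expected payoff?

-4

E[Premium plan] = 0.4·(-4) + 0.5·(-4) + 0.1·(-4) = (-1.6) + (-2) + (-0.4) = -4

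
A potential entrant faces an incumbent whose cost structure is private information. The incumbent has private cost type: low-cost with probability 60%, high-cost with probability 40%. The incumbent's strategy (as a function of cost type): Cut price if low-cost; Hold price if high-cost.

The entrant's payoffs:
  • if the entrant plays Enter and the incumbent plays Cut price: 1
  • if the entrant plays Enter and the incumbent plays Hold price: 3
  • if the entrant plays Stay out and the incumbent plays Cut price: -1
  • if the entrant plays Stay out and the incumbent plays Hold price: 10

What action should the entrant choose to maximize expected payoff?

E[Enter] = 0.6·(1) + 0.4·(3) = 1.8
E[Stay out] = 0.6·(-1) + 0.4·(10) = 3.4
Best response: Stay out (3.4 is the largest).

Stay out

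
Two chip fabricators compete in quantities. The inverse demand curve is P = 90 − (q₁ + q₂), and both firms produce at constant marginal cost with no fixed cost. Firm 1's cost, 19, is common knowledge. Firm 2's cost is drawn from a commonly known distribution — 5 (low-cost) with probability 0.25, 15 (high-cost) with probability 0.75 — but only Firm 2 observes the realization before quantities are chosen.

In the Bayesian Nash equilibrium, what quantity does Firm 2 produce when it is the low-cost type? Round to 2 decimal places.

Type-c best response for Firm 2: q₂(c) = (90 − c)/2 − q₁/2.
Firm 1 maximizes expected profit; its first-order condition is 90 − 2q₁ − E[q₂] − 19 = 0.
Substituting E[q₂] and solving: E[c₂] = 12.5, so q₁ = (90 − 2·19 + 12.5)/3 = 21.5.
q₂(low-cost) = (90 − 5 − 21.5)/2 = 31.75.

31.75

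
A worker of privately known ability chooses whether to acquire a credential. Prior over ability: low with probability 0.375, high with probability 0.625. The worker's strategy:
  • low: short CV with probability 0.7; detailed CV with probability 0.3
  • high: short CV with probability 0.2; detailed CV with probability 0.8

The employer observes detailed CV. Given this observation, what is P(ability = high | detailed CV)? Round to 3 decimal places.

P(detailed CV) = 0.375·0.3 + 0.625·0.8 = 0.6125
P(high | detailed CV) = (0.625·0.8) / 0.6125 = 0.5 / 0.6125 = 0.816327

0.816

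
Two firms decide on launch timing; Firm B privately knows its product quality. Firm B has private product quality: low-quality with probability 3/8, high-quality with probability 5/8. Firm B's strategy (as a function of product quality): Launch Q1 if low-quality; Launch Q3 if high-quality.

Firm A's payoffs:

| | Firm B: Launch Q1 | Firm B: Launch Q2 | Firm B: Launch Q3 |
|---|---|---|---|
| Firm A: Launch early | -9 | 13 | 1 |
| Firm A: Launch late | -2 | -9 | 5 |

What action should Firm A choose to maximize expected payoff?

Launch late

Compute Firm A's expected payoff for each action, taking the expectation over Firm B's type.
E[Launch early] = 3/8·(-9) + 5/8·(1) = -11/4
E[Launch late] = 3/8·(-2) + 5/8·(5) = 19/8
Best response: Launch late (19/8 is the largest).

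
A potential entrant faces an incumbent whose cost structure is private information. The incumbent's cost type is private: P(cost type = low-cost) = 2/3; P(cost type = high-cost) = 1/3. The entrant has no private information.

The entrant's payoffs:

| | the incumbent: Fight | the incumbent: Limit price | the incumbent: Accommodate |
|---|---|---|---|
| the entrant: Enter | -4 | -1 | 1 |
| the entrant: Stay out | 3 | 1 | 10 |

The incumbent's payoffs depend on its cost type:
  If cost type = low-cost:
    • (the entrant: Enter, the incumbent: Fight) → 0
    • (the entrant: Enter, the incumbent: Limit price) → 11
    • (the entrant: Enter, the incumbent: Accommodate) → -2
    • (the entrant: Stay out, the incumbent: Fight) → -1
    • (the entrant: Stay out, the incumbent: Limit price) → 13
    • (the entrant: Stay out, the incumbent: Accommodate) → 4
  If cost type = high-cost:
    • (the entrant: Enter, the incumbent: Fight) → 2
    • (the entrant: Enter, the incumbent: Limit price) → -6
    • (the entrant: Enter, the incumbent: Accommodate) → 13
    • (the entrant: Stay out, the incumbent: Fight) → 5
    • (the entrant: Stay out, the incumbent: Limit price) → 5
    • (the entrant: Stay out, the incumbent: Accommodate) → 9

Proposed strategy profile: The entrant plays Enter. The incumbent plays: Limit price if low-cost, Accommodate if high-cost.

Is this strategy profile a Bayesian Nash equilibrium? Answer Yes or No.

No

A profile is a BNE iff every type of every player is best-responding given beliefs about the other side.
The entrant plays Enter: E[Enter] = 2/3·(-1) + 1/3·(1) = -1/3; E[Stay out] = 4. Not best-responding. ✗
The incumbent (cost type low-cost), facing Enter: Fight gives 0, Limit price gives 11, Accommodate gives -2. Proposed Limit price is best. ✓
The incumbent (cost type high-cost), facing Enter: Fight gives 2, Limit price gives -6, Accommodate gives 13. Proposed Accommodate is best. ✓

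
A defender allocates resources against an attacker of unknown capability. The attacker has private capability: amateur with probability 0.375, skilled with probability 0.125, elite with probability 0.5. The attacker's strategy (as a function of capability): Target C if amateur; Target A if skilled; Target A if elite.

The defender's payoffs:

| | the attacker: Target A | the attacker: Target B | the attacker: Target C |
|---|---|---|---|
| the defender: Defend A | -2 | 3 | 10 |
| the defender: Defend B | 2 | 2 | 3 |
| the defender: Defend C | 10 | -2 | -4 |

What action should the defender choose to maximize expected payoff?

E[Defend A] = 0.375·(10) + 0.125·(-2) + 0.5·(-2) = 2.5
E[Defend B] = 0.375·(3) + 0.125·(2) + 0.5·(2) = 2.375
E[Defend C] = 0.375·(-4) + 0.125·(10) + 0.5·(10) = 4.75
Best response: Defend C (4.75 is the largest).

Defend C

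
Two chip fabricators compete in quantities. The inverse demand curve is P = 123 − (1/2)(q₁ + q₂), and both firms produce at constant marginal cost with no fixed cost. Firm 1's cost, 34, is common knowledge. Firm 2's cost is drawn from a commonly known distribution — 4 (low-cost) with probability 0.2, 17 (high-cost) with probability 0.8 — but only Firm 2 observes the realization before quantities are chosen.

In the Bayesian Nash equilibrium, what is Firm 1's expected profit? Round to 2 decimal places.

Each type of Firm 2 best-responds to q₁; Firm 1 best-responds to the expected q₂ over Firm 2's types.
Firm 2 with cost c maximizes (123 − (1/2)(q₁+q₂) − c)·q₂, giving q₂(c) = (123 − c − (1/2)q₁).
E[c₂] = 0.2·4 + 0.8·17 = 14.4
Firm 1's FOC against E[q₂] yields q₁ = (123 − 2·34 + E[c₂])/(3/2) = (123 − 68 + 14.4)/(3/2) = 46.2667.
E[P] = 123 − (1/2)·(q₁ + E[q₂]) = 57.1333; Firm 1's expected profit = (E[P] − 34)·q₁ = (57.1333 − 34)·46.2667 = 1070.3.

1070.30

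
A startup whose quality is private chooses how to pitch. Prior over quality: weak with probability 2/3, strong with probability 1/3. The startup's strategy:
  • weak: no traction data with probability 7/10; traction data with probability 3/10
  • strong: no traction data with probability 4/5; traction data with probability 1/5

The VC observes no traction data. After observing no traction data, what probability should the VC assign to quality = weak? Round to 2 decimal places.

P(no traction data) = (2/3)·(7/10) + (1/3)·(4/5) = 11/15
P(weak | no traction data) = ((2/3)·(7/10)) / (11/15) = (7/15) / (11/15) = 7/11

0.64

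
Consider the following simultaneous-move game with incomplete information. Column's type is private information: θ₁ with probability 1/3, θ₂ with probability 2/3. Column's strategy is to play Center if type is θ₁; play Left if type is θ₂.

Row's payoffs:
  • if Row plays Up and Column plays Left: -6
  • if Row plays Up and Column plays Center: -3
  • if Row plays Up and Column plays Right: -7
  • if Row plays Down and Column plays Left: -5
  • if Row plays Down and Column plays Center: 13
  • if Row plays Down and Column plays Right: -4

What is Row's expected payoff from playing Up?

E[Up] = 1/3·(-3) + 2/3·(-6) = (-1) + (-4) = -5

-5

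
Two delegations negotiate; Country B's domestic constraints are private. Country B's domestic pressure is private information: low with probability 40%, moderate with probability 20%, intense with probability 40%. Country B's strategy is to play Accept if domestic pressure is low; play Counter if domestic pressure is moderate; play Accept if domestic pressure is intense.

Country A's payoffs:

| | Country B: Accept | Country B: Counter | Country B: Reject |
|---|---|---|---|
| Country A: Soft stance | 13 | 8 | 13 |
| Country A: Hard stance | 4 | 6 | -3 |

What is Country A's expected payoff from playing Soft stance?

12

E[Soft stance] = 0.4·13 + 0.2·8 + 0.4·13 = 5.2 + 1.6 + 5.2 = 12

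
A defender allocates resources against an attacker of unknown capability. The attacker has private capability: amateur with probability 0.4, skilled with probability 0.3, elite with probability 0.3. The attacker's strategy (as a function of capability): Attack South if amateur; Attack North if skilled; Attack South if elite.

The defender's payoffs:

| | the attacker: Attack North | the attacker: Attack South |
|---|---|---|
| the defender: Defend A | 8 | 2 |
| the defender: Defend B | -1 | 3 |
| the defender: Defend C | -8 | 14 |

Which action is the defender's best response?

Defend C

E[Defend A] = 0.4·(2) + 0.3·(8) + 0.3·(2) = 3.8
E[Defend B] = 0.4·(3) + 0.3·(-1) + 0.3·(3) = 1.8
E[Defend C] = 0.4·(14) + 0.3·(-8) + 0.3·(14) = 7.4
Best response: Defend C (7.4 is the largest).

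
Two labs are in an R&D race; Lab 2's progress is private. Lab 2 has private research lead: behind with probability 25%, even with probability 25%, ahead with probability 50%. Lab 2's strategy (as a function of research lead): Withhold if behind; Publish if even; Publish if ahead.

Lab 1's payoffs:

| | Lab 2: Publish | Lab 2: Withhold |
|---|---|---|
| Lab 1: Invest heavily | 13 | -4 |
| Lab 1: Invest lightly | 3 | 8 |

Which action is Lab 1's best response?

Invest heavily

E[Invest heavily] = 0.25·(-4) + 0.25·(13) + 0.5·(13) = 8.75
E[Invest lightly] = 0.25·(8) + 0.25·(3) + 0.5·(3) = 4.25
Best response: Invest heavily (8.75 is the largest).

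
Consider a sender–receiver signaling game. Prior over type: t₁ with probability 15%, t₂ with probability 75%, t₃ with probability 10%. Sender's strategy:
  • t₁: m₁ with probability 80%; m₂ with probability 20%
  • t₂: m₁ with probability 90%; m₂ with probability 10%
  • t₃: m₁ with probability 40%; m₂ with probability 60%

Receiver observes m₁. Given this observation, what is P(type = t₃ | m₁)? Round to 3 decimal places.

0.048

Apply Bayes' rule using the sender's strategy as the likelihood.
P(m₁) = 0.15·0.8 + 0.75·0.9 + 0.1·0.4 = 0.835
P(t₃ | m₁) = (0.1·0.4) / 0.835 = 0.04 / 0.835 = 0.0479042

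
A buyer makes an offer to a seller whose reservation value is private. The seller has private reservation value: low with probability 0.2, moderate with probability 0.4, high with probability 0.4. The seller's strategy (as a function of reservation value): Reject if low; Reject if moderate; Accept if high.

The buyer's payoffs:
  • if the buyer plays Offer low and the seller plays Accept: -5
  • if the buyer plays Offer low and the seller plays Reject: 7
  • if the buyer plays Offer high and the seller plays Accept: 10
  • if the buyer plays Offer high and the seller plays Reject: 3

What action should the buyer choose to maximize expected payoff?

Offer high

E[Offer low] = 0.2·(7) + 0.4·(7) + 0.4·(-5) = 2.2
E[Offer high] = 0.2·(3) + 0.4·(3) + 0.4·(10) = 5.8
Best response: Offer high (5.8 is the largest).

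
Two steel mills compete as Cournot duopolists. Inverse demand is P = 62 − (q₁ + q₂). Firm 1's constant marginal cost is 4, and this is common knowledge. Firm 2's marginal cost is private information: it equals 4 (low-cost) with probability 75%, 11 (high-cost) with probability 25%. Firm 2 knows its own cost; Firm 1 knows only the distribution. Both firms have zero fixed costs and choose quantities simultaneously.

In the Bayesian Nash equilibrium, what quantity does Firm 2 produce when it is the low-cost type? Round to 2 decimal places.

Firm 2 with cost c maximizes (62 − (q₁+q₂) − c)·q₂, giving q₂(c) = (62 − c − q₁)/2.
E[c₂] = 0.75·4 + 0.25·11 = 5.75
Firm 1's FOC against E[q₂] yields q₁ = (62 − 2·4 + E[c₂])/3 = (62 − 8 + 5.75)/3 = 19.9167.
q₂(low-cost) = (62 − 4 − 19.9167)/2 = 19.0417.

19.04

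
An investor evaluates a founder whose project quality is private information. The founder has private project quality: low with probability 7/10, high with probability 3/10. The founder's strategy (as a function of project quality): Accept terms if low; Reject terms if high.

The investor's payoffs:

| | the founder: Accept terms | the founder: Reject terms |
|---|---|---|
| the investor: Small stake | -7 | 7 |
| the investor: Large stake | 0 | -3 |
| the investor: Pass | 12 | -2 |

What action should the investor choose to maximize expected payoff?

E[Small stake] = 7/10·(-7) + 3/10·(7) = -14/5
E[Large stake] = 7/10·(0) + 3/10·(-3) = -9/10
E[Pass] = 7/10·(12) + 3/10·(-2) = 39/5
Best response: Pass (39/5 is the largest).

Pass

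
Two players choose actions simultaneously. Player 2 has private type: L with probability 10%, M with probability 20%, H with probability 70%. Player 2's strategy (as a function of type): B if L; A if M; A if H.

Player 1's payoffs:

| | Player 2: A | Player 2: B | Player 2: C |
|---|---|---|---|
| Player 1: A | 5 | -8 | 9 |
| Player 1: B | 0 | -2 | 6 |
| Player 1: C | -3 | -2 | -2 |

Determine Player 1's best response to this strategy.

A

Compute Player 1's expected payoff for each action, taking the expectation over Player 2's type.
E[A] = 0.1·(-8) + 0.2·(5) + 0.7·(5) = 3.7
E[B] = 0.1·(-2) + 0.2·(0) + 0.7·(0) = -0.2
E[C] = 0.1·(-2) + 0.2·(-3) + 0.7·(-3) = -2.9
Best response: A (3.7 is the largest).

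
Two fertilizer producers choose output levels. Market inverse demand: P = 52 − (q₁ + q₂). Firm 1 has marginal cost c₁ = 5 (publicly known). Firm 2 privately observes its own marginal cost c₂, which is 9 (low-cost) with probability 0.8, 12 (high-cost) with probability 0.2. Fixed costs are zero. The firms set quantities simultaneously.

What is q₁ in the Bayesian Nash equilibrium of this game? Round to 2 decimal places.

Type-c best response for Firm 2: q₂(c) = (52 − c)/2 − q₁/2.
Firm 1 maximizes expected profit; its first-order condition is 52 − 2q₁ − E[q₂] − 5 = 0.
Substituting E[q₂] and solving: E[c₂] = 9.6, so q₁ = (52 − 2·5 + 9.6)/3 = 17.2.

17.20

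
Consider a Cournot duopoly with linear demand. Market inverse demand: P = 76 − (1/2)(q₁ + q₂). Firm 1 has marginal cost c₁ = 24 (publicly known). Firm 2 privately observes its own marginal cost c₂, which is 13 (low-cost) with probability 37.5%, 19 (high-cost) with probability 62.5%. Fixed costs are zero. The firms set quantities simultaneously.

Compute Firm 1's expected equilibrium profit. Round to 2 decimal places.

Type-c best response for Firm 2: q₂(c) = (76 − c) − q₁/2.
Firm 1 maximizes expected profit; its first-order condition is 76 − q₁ − (1/2)E[q₂] − 24 = 0.
Substituting E[q₂] and solving: E[c₂] = 16.75, so q₁ = (76 − 2·24 + 16.75)/(3/2) = 29.8333.
E[P] = 76 − (1/2)·(q₁ + E[q₂]) = 38.9167; Firm 1's expected profit = (E[P] − 24)·q₁ = (38.9167 − 24)·29.8333 = 445.014.

445.01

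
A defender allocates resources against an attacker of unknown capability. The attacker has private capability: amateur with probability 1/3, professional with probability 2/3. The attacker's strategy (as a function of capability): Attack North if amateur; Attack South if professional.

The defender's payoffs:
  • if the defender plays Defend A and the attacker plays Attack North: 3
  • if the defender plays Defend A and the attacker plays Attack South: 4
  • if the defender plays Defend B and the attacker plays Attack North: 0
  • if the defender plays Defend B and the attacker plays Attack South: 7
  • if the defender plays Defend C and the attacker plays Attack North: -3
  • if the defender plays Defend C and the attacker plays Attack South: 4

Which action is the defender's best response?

Compute the defender's expected payoff for each action, taking the expectation over the attacker's type.
E[Defend A] = 1/3·(3) + 2/3·(4) = 11/3
E[Defend B] = 1/3·(0) + 2/3·(7) = 14/3
E[Defend C] = 1/3·(-3) + 2/3·(4) = 5/3
Best response: Defend B (14/3 is the largest).

Defend B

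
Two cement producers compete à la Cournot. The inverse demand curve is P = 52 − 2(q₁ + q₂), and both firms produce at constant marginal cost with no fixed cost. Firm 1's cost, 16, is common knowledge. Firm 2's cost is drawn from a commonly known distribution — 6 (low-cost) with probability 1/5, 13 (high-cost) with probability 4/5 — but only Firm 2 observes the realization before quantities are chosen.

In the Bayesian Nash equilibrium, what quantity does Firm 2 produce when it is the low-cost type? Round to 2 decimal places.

8.87

Each type of Firm 2 best-responds to q₁; Firm 1 best-responds to the expected q₂ over Firm 2's types.
Firm 2 with cost c maximizes (52 − 2(q₁+q₂) − c)·q₂, giving q₂(c) = (52 − c − 2q₁)/4.
E[c₂] = 1/5·6 + 4/5·13 = 11.6
Firm 1's FOC against E[q₂] yields q₁ = (52 − 2·16 + E[c₂])/6 = (52 − 32 + 11.6)/6 = 5.26667.
q₂(low-cost) = (52 − 6 − 2·5.26667)/4 = 8.86667.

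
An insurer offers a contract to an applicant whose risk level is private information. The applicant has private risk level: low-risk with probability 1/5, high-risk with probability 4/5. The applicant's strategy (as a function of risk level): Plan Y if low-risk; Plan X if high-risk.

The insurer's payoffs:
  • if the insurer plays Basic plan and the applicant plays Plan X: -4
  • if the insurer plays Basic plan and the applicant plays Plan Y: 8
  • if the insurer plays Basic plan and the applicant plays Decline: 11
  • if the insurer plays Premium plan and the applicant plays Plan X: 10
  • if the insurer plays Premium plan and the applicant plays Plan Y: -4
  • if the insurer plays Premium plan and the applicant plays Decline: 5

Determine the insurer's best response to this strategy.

Premium plan

Compute the insurer's expected payoff for each action, taking the expectation over the applicant's type.
E[Basic plan] = 1/5·(8) + 4/5·(-4) = -8/5
E[Premium plan] = 1/5·(-4) + 4/5·(10) = 36/5
Best response: Premium plan (36/5 is the largest).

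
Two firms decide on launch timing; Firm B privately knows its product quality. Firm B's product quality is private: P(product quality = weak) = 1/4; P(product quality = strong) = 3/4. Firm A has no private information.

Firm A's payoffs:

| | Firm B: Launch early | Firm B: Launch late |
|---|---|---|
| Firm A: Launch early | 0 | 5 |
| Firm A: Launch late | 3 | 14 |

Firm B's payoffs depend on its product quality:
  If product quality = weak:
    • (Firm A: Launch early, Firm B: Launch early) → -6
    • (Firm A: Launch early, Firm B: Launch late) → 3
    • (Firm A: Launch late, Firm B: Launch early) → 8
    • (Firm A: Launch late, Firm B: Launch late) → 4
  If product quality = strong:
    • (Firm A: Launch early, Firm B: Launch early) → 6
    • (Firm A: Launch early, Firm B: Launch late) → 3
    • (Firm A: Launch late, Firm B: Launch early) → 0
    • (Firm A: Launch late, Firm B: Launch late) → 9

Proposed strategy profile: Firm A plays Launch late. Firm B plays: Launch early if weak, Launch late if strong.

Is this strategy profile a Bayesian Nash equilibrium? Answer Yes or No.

Yes

Firm A plays Launch late: E[Launch late] = 1/4·(3) + 3/4·(14) = 45/4; E[Launch early] = 15/4. Best-responding. ✓
Firm B (product quality weak), facing Launch late: Launch early gives 8, Launch late gives 4. Proposed Launch early is best. ✓
Firm B (product quality strong), facing Launch late: Launch early gives 0, Launch late gives 9. Proposed Launch late is best. ✓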